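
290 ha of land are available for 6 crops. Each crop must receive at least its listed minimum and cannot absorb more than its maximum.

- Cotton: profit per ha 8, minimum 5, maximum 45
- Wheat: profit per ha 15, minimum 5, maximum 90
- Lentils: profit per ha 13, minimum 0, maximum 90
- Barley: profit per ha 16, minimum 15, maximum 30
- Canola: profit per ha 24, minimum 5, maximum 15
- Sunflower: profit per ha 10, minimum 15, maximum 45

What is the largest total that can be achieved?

3970

Meeting every minimum uses 5+5+0+15+5+15 = 45 ha, leaving 245.
Highest profit per ha first: Canola 24 > Barley 16 > Wheat 15 > Lentils 13 > Sunflower 10 > Cotton 8.
Canola takes 10 more to reach its cap of 15 ; 235 left.
Barley: +15 to 30 (cap) ; 220 left.
Wheat takes 85 more to reach its cap of 90 ; 135 left.
Lentils: +90 to 90 (cap) ; 45 left.
Sunflower takes 30 more to reach its cap of 45 ; 15 left.
Only 15 left; Cotton takes them to reach 20.
Total = 8×20 + 15×90 + 13×90 + 16×30 + 24×15 + 10×45 = 3970.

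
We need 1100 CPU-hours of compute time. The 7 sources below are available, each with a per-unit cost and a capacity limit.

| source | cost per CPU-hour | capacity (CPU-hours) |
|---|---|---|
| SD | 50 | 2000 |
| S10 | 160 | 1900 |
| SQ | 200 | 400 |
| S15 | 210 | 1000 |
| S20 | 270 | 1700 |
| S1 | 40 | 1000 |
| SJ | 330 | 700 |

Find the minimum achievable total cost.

45000

Use sources in increasing cost order.
S1 at 40: take all 1000 CPU-hours ; 100 still needed.
SD at 50: take 100 of its 2000 ; requirement met.
S10, SQ, S15, S20, SJ: unused.
Cost = 1000×40 + 100×50 = 45000.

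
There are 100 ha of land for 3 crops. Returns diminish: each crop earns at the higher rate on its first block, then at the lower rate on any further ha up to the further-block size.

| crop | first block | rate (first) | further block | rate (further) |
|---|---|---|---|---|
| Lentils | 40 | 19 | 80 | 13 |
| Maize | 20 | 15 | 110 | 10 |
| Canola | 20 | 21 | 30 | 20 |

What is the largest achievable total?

Treat each block as its own option and order by rate: Canola/T1 21 > Canola/T2 20 > Lentils/T1 19 > Maize/T1 15 > Lentils/T2 13 > Maize/T2 10.
Canola/T1 (21): +20 — 80 left.
Canola T2 at 20: fill all 30 — 50 left.
Fill Lentils T1 block (40 at 19) — 10 left.
Maize/T1: +10 of 20 at 15; pool empty.
Total = 21×20 + 20×30 + 19×40 + 15×10 = 1930.

1930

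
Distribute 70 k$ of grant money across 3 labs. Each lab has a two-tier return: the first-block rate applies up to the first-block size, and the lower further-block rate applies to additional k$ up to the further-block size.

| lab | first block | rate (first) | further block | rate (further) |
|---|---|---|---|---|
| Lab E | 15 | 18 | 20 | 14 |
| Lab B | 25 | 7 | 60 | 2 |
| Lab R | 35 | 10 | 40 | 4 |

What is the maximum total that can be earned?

900

Rank every tier by rate: Lab E/tier1 18 > Lab E/tier2 14 > Lab R/tier1 10 > Lab B/tier1 7 > Lab R/tier2 4 > Lab B/tier2 2.
Lab E/tier1 (18): +15 — 55 left.
Fill Lab E tier2 block (20 at 14) — 35 left.
Fill Lab R tier1 block (35 at 10) — 0 left.
Total = 18×15 + 14×20 + 10×35 = 900.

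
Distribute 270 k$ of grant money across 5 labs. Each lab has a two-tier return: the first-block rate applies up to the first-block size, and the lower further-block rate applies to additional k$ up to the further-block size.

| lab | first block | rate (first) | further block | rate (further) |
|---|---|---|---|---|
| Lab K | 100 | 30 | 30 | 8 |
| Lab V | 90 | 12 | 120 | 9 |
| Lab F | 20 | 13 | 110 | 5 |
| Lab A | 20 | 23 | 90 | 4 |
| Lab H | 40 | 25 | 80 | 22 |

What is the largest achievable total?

Treat each block as its own option and order by rate: Lab K/T1 30 > Lab H/T1 25 > Lab A/T1 23 > Lab H/T2 22 > Lab F/T1 13 > Lab V/T1 12 > Lab V/T2 9 > Lab K/T2 8 > Lab F/T2 5 > Lab A/T2 4.
Fill Lab K T1 block (100 at 30) ; 170 left.
Lab H/T1 (25): +40 ; 130 left.
Lab A T1 at 23: fill all 20 ; 110 left.
Fill Lab H T2 block (80 at 22) ; 30 left.
Lab F T1 at 13: fill all 20 ; 10 left.
Lab V T1 at 12: only 10 left, fill 10.
Total = 30×100 + 25×40 + 23×20 + 22×80 + 13×20 + 12×10 = 6600.

6600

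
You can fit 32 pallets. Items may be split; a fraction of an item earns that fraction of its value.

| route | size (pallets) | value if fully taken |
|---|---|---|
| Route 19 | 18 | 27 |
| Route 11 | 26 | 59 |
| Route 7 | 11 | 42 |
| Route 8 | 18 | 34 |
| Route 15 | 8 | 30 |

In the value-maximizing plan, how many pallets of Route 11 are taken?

13

Rank by value-to-size ratio: Route 7 42/11≈3.82, Route 15 30/8≈3.75, Route 11 59/26≈2.27, Route 8 34/18≈1.89, Route 19 27/18≈1.5.
Route 7: take in full, 11 pallets for value 42 ; 21 left.
All 8 pallets of Route 15 fit (value 30) ; 13 remain.
13 pallets left: a 13/26 share of Route 11 gives 59×13/26 = 29.5.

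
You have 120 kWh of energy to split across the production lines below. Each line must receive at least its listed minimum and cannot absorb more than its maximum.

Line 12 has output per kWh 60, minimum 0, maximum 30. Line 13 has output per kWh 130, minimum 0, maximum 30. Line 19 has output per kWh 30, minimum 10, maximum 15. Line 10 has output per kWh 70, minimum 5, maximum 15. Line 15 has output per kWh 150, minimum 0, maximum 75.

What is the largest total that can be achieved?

Meeting every minimum uses 0+0+10+5+0 = 15 kWh, leaving 105.
Order the production lines by output per kWh: Line 15 150 > Line 13 130 > Line 10 70 > Line 12 60 > Line 19 30.
Line 15: +75 to 75 (cap) → 30 left.
Line 13: +30 to 30 (cap) → 0 left.
Total = 130×30 + 30×10 + 70×5 + 150×75 = 15800.

15800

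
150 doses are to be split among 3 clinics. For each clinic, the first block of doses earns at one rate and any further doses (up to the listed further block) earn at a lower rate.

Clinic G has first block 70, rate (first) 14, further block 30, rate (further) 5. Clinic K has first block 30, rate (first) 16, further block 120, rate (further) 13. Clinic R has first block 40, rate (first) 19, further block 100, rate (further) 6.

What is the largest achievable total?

2350

Treat each block as its own option and order by rate: Clinic R/tier1 19 > Clinic K/tier1 16 > Clinic G/tier1 14 > Clinic K/tier2 13 > Clinic R/tier2 6 > Clinic G/tier2 5.
Clinic R/tier1 (19): +40 — 110 left.
Clinic K/tier1 (16): +30 — 80 left.
Clinic G tier1 at 14: fill all 70 — 10 left.
10 remain; put them into Clinic K tier2 at 13.
Total = 19×40 + 16×30 + 14×70 + 13×10 = 2350.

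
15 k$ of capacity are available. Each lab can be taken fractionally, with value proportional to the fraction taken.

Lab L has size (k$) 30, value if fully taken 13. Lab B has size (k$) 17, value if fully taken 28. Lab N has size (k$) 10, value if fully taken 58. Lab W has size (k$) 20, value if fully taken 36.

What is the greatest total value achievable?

67

Rank by value-to-size ratio: Lab N 58/10≈5.8, Lab W 36/20≈1.8, Lab B 28/17≈1.65, Lab L 13/30≈0.433.
Take all of Lab N (10 k$, value 58) → 5 k$ left.
Fill the last 5 k$ with part of Lab W: 5/20 of it earns 9.
Total value = 67.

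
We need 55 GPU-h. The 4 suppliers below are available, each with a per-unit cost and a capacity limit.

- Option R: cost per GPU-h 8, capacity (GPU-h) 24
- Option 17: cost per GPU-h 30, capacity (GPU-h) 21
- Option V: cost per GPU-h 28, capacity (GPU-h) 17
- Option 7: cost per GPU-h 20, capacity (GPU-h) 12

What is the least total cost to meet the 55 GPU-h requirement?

968

Cheapest first:
Option R at 8: take all 24 GPU-h — 31 still needed.
Option 7 at 20: take all 12 GPU-h — 19 still needed.
Option V at 28: take all 17 GPU-h — 2 still needed.
Take 2 from Option 17 at 30 to finish.
Cost = 24×8 + 12×20 + 17×28 + 2×30 = 968.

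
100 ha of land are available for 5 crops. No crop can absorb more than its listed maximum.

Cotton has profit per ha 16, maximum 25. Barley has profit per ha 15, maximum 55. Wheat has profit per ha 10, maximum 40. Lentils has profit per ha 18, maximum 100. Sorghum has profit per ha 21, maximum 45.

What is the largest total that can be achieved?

1935

Highest profit per ha first: Sorghum 21 > Lentils 18 > Cotton 16 > Barley 15 > Wheat 10.
Sorghum: +45 to 45 (cap) → 55 left.
Lentils has room for 100 but only 55 remain, so it gets 55.
Total = 18×55 + 21×45 = 1935.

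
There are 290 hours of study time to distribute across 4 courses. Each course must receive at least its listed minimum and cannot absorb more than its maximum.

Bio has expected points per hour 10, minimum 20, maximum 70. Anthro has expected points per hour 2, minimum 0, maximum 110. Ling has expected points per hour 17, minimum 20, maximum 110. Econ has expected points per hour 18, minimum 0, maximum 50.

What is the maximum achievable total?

3590

Meeting every minimum uses 20+0+20+0 = 40 hours, leaving 250.
Rank by expected points per hour: Econ 18 > Ling 17 > Bio 10 > Anthro 2.
Give Econ 50 more to hit its cap of 50 ; 200 left.
Ling: +90 to 110 (cap) ; 110 left.
Bio takes 50 more to reach its cap of 70 ; 60 left.
Only 60 left; Anthro takes them to reach 60.
Total = 10×70 + 2×60 + 17×110 + 18×50 = 3590.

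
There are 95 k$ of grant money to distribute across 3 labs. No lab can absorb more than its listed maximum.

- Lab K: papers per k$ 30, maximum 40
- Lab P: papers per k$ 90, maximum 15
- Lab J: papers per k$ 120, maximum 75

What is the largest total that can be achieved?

10500

Highest papers per k$ first: Lab J 120 > Lab P 90 > Lab K 30.
Lab J takes 75 to reach its cap of 75 ; 20 left.
Lab P takes 15 to reach its cap of 15 ; 5 left.
Lab K: +5 (room for 40) → 5. Pool exhausted.
Total = 30×5 + 90×15 + 120×75 = 10500.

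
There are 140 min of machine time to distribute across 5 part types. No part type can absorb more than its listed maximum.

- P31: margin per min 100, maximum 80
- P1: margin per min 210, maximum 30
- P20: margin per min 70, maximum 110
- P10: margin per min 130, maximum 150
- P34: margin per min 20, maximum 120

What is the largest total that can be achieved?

20600

Rank by margin per min: P1 210 > P10 130 > P31 100 > P20 70 > P34 20.
P1: +30 to 30 (cap) — 110 left.
P10: +110 (room for 150) → 110. Pool exhausted.
Total = 210×30 + 130×110 = 20600.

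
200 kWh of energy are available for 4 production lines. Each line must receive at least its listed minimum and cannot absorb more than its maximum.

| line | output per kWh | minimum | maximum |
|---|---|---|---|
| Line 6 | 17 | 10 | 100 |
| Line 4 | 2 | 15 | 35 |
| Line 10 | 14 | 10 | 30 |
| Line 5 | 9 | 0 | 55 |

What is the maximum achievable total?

Meeting every minimum uses 10+15+10+0 = 35 kWh, leaving 165.
Rank by output per kWh: Line 6 17 > Line 10 14 > Line 5 9 > Line 4 2.
Line 6: +90 to 100 (cap) → 75 left.
Line 10: +20 to 30 (cap) → 55 left.
Give Line 5 55 more to hit its cap of 55 → 0 left.
Total = 17×100 + 2×15 + 14×30 + 9×55 = 2645.

2645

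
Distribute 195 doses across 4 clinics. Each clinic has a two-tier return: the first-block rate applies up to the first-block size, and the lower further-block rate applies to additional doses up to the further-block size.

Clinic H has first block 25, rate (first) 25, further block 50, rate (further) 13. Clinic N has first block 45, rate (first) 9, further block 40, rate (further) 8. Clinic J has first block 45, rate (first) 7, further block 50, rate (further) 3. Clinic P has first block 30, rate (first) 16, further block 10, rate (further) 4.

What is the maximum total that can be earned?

2515

Order all 8 blocks by rate: Clinic H/T1 25 > Clinic P/T1 16 > Clinic H/T2 13 > Clinic N/T1 9 > Clinic N/T2 8 > Clinic J/T1 7 > Clinic P/T2 4 > Clinic J/T2 3.
Fill Clinic H T1 block (25 at 25) — 170 left.
Fill Clinic P T1 block (30 at 16) — 140 left.
Clinic H/T2 (13): +50 — 90 left.
Clinic N/T1 (9): +45 — 45 left.
Clinic N T2 at 8: fill all 40 — 5 left.
Clinic J/T1: +5 of 45 at 7; pool empty.
Total = 25×25 + 16×30 + 13×50 + 9×45 + 8×40 + 7×5 = 2515.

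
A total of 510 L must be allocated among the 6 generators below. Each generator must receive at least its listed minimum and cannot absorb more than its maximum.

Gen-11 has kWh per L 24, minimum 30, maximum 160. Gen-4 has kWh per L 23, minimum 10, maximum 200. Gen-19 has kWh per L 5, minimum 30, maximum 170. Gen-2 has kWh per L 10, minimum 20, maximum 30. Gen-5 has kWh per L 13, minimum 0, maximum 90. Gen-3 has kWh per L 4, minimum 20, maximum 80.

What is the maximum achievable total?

Meeting every minimum uses 30+10+30+20+0+20 = 110 L, leaving 400.
Rank by kWh per L: Gen-11 24 > Gen-4 23 > Gen-5 13 > Gen-2 10 > Gen-19 5 > Gen-3 4.
Gen-11 takes 130 more to reach its cap of 160 — 270 left.
Gen-4 takes 190 more to reach its cap of 200 — 80 left.
Only 80 left; Gen-5 takes them to reach 80.
Total = 24×160 + 23×200 + 5×30 + 10×20 + 13×80 + 4×20 = 9910.

9910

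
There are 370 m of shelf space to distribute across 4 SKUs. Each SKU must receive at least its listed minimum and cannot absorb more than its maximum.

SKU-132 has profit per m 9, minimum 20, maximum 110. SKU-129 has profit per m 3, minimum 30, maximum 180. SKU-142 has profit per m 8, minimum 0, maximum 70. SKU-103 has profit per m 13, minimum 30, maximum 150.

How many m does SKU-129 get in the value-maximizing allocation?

40

Meeting every minimum uses 20+30+0+30 = 80 m, leaving 290.
Rank by profit per m: SKU-103 13 > SKU-132 9 > SKU-142 8 > SKU-129 3.
Give SKU-103 120 more to hit its cap of 150 → 170 left.
SKU-132 takes 90 more to reach its cap of 110 → 80 left.
SKU-142 takes 70 more to reach its cap of 70 → 10 left.
SKU-129: +10 (room for 150) → 40. Pool exhausted.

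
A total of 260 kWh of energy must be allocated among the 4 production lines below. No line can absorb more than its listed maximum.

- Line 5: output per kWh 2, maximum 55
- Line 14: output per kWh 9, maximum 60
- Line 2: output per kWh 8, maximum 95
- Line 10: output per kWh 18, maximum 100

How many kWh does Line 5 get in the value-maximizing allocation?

Highest output per kWh first: Line 10 18 > Line 14 9 > Line 2 8 > Line 5 2.
Line 10: +100 to 100 (cap) → 160 left.
Line 14 takes 60 to reach its cap of 60 → 100 left.
Line 2 takes 95 to reach its cap of 95 → 5 left.
Line 5 has room for 55 but only 5 remain, so it gets 5.

5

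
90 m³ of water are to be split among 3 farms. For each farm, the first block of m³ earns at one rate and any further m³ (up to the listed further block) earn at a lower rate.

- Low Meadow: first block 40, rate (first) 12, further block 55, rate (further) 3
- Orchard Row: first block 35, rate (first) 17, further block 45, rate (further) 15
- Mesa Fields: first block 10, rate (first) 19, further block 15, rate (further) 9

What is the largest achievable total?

Rank every tier by rate: Mesa Fields/first 19 > Orchard Row/first 17 > Orchard Row/second 15 > Low Meadow/first 12 > Mesa Fields/second 9 > Low Meadow/second 3.
Fill Mesa Fields first block (10 at 19) — 80 left.
Orchard Row/first (17): +35 — 45 left.
Fill Orchard Row second block (45 at 15) — 0 left.
Total = 19×10 + 17×35 + 15×45 = 1460.

1460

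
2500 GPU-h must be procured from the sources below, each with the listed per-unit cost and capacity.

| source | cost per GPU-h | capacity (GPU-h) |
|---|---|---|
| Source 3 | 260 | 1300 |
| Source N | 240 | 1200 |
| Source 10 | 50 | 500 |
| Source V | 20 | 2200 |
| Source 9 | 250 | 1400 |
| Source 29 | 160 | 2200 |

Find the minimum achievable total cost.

Cheapest first:
Take 2200 from Source V at 20 — need 300 more.
Source 10 (50): take the remaining 300 — done.
Source 29, Source N, Source 9, Source 3: unused.
Cost = 2200×20 + 300×50 = 59000.

59000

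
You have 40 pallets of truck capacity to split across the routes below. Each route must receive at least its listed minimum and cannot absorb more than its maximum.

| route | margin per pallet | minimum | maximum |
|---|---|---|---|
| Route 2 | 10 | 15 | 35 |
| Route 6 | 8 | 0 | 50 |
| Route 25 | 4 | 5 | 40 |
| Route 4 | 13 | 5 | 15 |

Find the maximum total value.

Meeting every minimum uses 15+0+5+5 = 25 pallets, leaving 15.
Rank by margin per pallet: Route 4 13 > Route 2 10 > Route 6 8 > Route 25 4.
Route 4 takes 10 more to reach its cap of 15 — 5 left.
Route 2 has room for 20 more but only 5 remain, so it gets 20.
Total = 10×20 + 4×5 + 13×15 = 415.

415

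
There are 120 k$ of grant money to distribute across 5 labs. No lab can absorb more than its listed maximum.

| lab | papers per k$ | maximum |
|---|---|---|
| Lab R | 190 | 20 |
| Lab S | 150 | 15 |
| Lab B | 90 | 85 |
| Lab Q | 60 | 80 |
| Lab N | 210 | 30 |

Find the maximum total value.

Rank by papers per k$: Lab N 210 > Lab R 190 > Lab S 150 > Lab B 90 > Lab Q 60.
Lab N takes 30 to reach its cap of 30 — 90 left.
Give Lab R 20 to hit its cap of 20 — 70 left.
Lab S: +15 to 15 (cap) — 55 left.
Lab B: +55 (room for 85) → 55. Pool exhausted.
Total = 190×20 + 150×15 + 90×55 + 210×30 = 17300.

17300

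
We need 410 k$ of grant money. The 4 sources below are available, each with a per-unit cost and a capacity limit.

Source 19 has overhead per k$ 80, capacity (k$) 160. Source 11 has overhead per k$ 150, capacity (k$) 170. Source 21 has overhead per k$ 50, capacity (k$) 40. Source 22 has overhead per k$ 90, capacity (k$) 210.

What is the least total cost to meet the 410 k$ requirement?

Fill from the cheapest source first.
Source 21 (50): use full 40 — 370 k$ to go.
Take 160 from Source 19 at 80 — need 210 more.
Source 22 at 90: take all 210 k$ — 0 still needed.
Source 11: unused.
Cost = 40×50 + 160×80 + 210×90 = 33700.

33700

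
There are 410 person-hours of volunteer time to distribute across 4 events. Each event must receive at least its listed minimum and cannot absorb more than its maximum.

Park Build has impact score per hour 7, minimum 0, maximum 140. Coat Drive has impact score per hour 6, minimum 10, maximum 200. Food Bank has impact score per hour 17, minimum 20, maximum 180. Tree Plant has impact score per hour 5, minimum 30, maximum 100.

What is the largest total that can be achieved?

Meeting every minimum uses 0+10+20+30 = 60 person-hours, leaving 350.
Order the events by impact score per hour: Food Bank 17 > Park Build 7 > Coat Drive 6 > Tree Plant 5.
Food Bank: +160 to 180 (cap) → 190 left.
Park Build takes 140 more to reach its cap of 140 → 50 left.
Coat Drive has room for 190 more but only 50 remain, so it gets 60.
Total = 7×140 + 6×60 + 17×180 + 5×30 = 4550.

4550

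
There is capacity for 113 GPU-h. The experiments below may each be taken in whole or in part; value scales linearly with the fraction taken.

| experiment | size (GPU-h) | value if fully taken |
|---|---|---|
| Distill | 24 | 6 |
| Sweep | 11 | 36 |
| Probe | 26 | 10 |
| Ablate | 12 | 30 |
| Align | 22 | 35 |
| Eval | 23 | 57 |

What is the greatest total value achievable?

172.75

Rank by value-to-size ratio: Sweep 36/11≈3.27, Ablate 30/12≈2.5, Eval 57/23≈2.48, Align 35/22≈1.59, Probe 10/26≈0.385, Distill 6/24≈0.25.
Take all of Sweep (11 GPU-h, value 36) — 102 GPU-h left.
Take all of Ablate (12 GPU-h, value 30) — 90 GPU-h left.
Eval: take in full, 23 GPU-h for value 57 — 67 left.
All 22 GPU-h of Align fit (value 35) — 45 remain.
All 26 GPU-h of Probe fit (value 10) — 19 remain.
19 GPU-h left: a 19/24 share of Distill gives 6×19/24 = 4.75.
Total value = 172.75.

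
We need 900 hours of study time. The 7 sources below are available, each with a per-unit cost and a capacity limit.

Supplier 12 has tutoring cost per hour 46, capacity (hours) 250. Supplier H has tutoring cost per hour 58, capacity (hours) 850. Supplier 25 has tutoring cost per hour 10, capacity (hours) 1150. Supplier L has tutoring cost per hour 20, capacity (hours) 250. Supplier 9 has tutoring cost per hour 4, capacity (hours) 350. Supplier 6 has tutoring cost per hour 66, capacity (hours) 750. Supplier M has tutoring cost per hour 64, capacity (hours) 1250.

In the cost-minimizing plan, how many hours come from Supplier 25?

550

Use sources in increasing cost order.
Take 350 from Supplier 9 at 4 → need 550 more.
Take 550 from Supplier 25 at 10 to finish.
Supplier L, Supplier 12, Supplier H, Supplier M, Supplier 6: unused.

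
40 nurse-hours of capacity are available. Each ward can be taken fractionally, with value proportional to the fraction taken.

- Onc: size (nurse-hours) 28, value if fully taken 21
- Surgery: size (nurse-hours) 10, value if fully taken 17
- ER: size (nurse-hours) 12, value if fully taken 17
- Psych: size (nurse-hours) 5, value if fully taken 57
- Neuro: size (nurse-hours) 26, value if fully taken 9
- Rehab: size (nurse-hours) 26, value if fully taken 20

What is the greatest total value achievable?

Best value per unit of size first: Psych 57/5≈11.4, Surgery 17/10≈1.7, ER 17/12≈1.42, Rehab 20/26≈0.769, Onc 21/28≈0.75, Neuro 9/26≈0.346.
All 5 nurse-hours of Psych fit (value 57) ; 35 remain.
Surgery: take in full, 10 nurse-hours for value 17 ; 25 left.
Take all of ER (12 nurse-hours, value 17) ; 13 nurse-hours left.
Only 13 nurse-hours remain; take 13/26 of Rehab for value 20×13/26 = 10.
Total value = 101.

101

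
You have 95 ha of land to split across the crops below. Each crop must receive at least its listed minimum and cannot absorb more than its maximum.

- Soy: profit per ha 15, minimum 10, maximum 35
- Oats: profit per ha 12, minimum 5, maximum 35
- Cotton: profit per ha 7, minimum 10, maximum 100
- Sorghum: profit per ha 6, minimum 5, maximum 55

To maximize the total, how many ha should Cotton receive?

Meeting every minimum uses 10+5+10+5 = 30 ha, leaving 65.
Order the crops by profit per ha: Soy 15 > Oats 12 > Cotton 7 > Sorghum 6.
Soy: +25 to 35 (cap) — 40 left.
Oats: +30 to 35 (cap) — 10 left.
Cotton: +10 (room for 90) → 20. Pool exhausted.

20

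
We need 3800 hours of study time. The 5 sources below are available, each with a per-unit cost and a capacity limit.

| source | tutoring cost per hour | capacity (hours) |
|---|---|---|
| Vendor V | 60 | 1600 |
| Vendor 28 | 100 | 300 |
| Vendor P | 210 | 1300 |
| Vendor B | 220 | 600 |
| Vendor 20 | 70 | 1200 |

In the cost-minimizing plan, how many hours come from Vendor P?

Fill from the cheapest source first.
Vendor V at 60: take all 1600 hours → 2200 still needed.
Take 1200 from Vendor 20 at 70 → need 1000 more.
Vendor 28 (100): use full 300 → 700 hours to go.
Vendor P at 210: take 700 of its 1300 → requirement met.
Vendor B: unused.

700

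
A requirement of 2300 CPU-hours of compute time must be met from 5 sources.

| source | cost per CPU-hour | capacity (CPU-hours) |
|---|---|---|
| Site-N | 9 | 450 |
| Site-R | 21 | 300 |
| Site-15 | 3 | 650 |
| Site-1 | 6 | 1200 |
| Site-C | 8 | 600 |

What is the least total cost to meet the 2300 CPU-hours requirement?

Use sources in increasing cost order.
Site-15 (3): use full 650 → 1650 CPU-hours to go.
Take 1200 from Site-1 at 6 → need 450 more.
Site-C (8): take the remaining 450 → done.
Site-N, Site-R: unused.
Cost = 650×3 + 1200×6 + 450×8 = 12750.

12750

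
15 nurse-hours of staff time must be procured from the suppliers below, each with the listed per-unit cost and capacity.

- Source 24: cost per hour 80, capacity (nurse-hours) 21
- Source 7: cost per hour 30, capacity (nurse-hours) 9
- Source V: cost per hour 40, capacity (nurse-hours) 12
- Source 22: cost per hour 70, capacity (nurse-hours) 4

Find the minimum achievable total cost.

510

Fill from the cheapest supplier first.
Take 9 from Source 7 at 30 ; need 6 more.
Take 6 from Source V at 40 to finish.
Source 22, Source 24: unused.
Cost = 9×30 + 6×40 = 510.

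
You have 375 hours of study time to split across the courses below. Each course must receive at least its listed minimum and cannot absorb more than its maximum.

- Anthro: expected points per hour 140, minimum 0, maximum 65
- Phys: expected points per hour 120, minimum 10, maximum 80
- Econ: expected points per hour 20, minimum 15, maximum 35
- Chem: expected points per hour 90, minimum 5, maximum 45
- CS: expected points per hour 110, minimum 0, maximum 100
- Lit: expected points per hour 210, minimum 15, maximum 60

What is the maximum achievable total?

46850

Meeting every minimum uses 0+10+15+5+0+15 = 45 hours, leaving 330.
Order the courses by expected points per hour: Lit 210 > Anthro 140 > Phys 120 > CS 110 > Chem 90 > Econ 20.
Lit: +45 to 60 (cap) → 285 left.
Give Anthro 65 more to hit its cap of 65 → 220 left.
Give Phys 70 more to hit its cap of 80 → 150 left.
CS takes 100 more to reach its cap of 100 → 50 left.
Chem takes 40 more to reach its cap of 45 → 10 left.
Only 10 left; Econ takes them to reach 25.
Total = 140×65 + 120×80 + 20×25 + 90×45 + 110×100 + 210×60 = 46850.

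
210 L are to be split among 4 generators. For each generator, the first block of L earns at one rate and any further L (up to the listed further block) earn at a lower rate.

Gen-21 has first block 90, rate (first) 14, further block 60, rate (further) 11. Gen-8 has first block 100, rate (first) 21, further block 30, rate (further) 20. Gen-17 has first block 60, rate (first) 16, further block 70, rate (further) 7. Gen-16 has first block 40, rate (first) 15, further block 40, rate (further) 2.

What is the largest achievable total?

Order all 8 blocks by rate: Gen-8/first 21 > Gen-8/second 20 > Gen-17/first 16 > Gen-16/first 15 > Gen-21/first 14 > Gen-21/second 11 > Gen-17/second 7 > Gen-16/second 2.
Fill Gen-8 first block (100 at 21) ; 110 left.
Gen-8 second at 20: fill all 30 ; 80 left.
Gen-17/first (16): +60 ; 20 left.
20 remain; put them into Gen-16 first at 15.
Total = 21×100 + 20×30 + 16×60 + 15×20 = 3960.

3960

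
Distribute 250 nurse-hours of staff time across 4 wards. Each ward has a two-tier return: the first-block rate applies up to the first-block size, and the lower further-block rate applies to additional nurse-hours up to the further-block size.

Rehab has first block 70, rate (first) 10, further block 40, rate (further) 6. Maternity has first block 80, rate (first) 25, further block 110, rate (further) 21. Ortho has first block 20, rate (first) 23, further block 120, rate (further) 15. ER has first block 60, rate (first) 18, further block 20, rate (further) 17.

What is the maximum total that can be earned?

5490

Order all 8 blocks by rate: Maternity/first 25 > Ortho/first 23 > Maternity/second 21 > ER/first 18 > ER/second 17 > Ortho/second 15 > Rehab/first 10 > Rehab/second 6.
Maternity first at 25: fill all 80 — 170 left.
Ortho first at 23: fill all 20 — 150 left.
Fill Maternity second block (110 at 21) — 40 left.
40 remain; put them into ER first at 18.
Total = 25×80 + 23×20 + 21×110 + 18×40 = 5490.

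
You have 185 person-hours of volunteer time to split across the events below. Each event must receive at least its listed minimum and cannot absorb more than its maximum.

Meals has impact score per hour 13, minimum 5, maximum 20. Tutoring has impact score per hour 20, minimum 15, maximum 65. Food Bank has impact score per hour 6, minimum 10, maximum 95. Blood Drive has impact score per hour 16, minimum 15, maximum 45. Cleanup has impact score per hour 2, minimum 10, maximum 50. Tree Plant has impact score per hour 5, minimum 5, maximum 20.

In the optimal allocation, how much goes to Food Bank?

Meeting every minimum uses 5+15+10+15+10+5 = 60 person-hours, leaving 125.
Order the events by impact score per hour: Tutoring 20 > Blood Drive 16 > Meals 13 > Food Bank 6 > Tree Plant 5 > Cleanup 2.
Give Tutoring 50 more to hit its cap of 65 ; 75 left.
Blood Drive takes 30 more to reach its cap of 45 ; 45 left.
Meals: +15 to 20 (cap) ; 30 left.
Food Bank: +30 (room for 85) → 40. Pool exhausted.

40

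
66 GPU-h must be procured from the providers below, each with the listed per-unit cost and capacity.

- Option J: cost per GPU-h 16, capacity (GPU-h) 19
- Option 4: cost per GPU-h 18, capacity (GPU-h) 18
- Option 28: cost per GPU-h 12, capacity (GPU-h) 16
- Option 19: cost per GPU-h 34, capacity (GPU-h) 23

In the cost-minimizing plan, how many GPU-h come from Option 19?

13

Cheapest first:
Take 16 from Option 28 at 12 → need 50 more.
Take 19 from Option J at 16 → need 31 more.
Option 4 at 18: take all 18 GPU-h → 13 still needed.
Option 19 at 34: take 13 of its 23 → requirement met.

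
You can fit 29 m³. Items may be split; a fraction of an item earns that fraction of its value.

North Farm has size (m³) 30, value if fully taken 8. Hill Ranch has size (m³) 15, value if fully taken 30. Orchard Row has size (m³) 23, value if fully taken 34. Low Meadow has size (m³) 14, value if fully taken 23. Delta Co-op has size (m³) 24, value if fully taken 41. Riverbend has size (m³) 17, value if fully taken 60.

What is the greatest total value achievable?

84

Best value per unit of size first: Riverbend 60/17≈3.53, Hill Ranch 30/15≈2, Delta Co-op 41/24≈1.71, Low Meadow 23/14≈1.64, Orchard Row 34/23≈1.48, North Farm 8/30≈0.267.
Riverbend: take in full, 17 m³ for value 60 → 12 left.
Only 12 m³ remain; take 12/15 of Hill Ranch for value 30×12/15 = 24.
Total value = 84.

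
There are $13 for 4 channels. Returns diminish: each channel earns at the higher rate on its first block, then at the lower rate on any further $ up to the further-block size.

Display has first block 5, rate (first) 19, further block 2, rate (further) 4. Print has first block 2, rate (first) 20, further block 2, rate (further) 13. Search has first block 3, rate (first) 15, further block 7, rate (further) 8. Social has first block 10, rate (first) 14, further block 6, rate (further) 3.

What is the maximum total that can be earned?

Treat each block as its own option and order by rate: Print/T1 20 > Display/T1 19 > Search/T1 15 > Social/T1 14 > Print/T2 13 > Search/T2 8 > Display/T2 4 > Social/T2 3.
Fill Print T1 block (2 at 20) ; 11 left.
Display/T1 (19): +5 ; 6 left.
Search/T1 (15): +3 ; 3 left.
Social/T1: +3 of 10 at 14; pool empty.
Total = 20×2 + 19×5 + 15×3 + 14×3 = 222.

222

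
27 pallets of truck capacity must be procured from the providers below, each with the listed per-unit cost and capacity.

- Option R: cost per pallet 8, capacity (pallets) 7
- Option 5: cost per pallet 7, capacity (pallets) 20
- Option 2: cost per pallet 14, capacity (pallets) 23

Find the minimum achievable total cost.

Fill from the cheapest provider first.
Option 5 at 7: take all 20 pallets — 7 still needed.
Take 7 from Option R at 8 — need 0 more.
Option 2: unused.
Cost = 20×7 + 7×8 = 196.

196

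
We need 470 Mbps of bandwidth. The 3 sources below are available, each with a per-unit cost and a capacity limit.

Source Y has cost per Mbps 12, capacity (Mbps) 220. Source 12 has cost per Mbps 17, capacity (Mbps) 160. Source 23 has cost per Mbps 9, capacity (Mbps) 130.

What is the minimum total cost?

5850

Cheapest first:
Take 130 from Source 23 at 9 ; need 340 more.
Source Y (12): use full 220 ; 120 Mbps to go.
Source 12 (17): take the remaining 120 ; done.
Cost = 130×9 + 220×12 + 120×17 = 5850.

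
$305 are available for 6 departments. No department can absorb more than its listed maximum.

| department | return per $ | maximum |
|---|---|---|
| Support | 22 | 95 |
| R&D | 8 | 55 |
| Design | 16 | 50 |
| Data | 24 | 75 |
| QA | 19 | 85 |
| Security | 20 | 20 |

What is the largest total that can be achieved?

6385

Highest return per $ first: Data 24 > Support 22 > Security 20 > QA 19 > Design 16 > R&D 8.
Give Data 75 to hit its cap of 75 → 230 left.
Support: +95 to 95 (cap) → 135 left.
Security: +20 to 20 (cap) → 115 left.
Give QA 85 to hit its cap of 85 → 30 left.
Design: +30 (room for 50) → 30. Pool exhausted.
Total = 22×95 + 16×30 + 24×75 + 19×85 + 20×20 = 6385.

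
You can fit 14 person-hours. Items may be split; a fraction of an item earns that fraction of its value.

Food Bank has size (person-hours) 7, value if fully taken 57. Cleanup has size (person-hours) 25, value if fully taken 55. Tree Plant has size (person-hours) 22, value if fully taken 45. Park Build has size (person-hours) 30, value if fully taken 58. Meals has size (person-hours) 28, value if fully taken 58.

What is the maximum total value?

Sort by value density: Food Bank 57/7≈8.14, Cleanup 55/25≈2.2, Meals 58/28≈2.07, Tree Plant 45/22≈2.05, Park Build 58/30≈1.93.
Food Bank: take in full, 7 person-hours for value 57 → 7 left.
7 person-hours left: a 7/25 share of Cleanup gives 55×7/25 = 15.4.
Total value = 72.4.

72.4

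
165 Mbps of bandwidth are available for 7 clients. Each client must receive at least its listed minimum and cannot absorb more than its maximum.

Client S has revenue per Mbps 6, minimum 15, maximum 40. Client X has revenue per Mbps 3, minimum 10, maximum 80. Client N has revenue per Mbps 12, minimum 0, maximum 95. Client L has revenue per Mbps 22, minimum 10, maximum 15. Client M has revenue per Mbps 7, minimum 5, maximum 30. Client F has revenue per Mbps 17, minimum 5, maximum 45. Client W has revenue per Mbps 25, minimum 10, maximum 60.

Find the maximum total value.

2930

Meeting every minimum uses 15+10+0+10+5+5+10 = 55 Mbps, leaving 110.
Order the clients by revenue per Mbps: Client W 25 > Client L 22 > Client F 17 > Client N 12 > Client M 7 > Client S 6 > Client X 3.
Client W takes 50 more to reach its cap of 60 → 60 left.
Give Client L 5 more to hit its cap of 15 → 55 left.
Client F takes 40 more to reach its cap of 45 → 15 left.
Client N has room for 95 more but only 15 remain, so it gets 15.
Total = 6×15 + 3×10 + 12×15 + 22×15 + 7×5 + 17×45 + 25×60 = 2930.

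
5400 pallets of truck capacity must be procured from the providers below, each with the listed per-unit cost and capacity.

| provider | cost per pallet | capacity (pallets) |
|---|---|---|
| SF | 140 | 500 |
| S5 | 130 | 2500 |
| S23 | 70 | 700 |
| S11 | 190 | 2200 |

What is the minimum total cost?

Fill from the cheapest provider first.
S23 at 70: take all 700 pallets → 4700 still needed.
S5 at 130: take all 2500 pallets → 2200 still needed.
SF at 140: take all 500 pallets → 1700 still needed.
Take 1700 from S11 at 190 to finish.
Cost = 700×70 + 2500×130 + 500×140 + 1700×190 = 767000.

767000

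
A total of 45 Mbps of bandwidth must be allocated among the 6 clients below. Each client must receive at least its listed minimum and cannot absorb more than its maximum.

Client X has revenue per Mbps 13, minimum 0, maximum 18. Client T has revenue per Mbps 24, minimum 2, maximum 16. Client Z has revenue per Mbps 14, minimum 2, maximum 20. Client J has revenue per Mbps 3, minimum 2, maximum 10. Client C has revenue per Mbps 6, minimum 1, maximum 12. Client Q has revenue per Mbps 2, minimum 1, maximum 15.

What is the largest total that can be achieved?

743

Meeting every minimum uses 0+2+2+2+1+1 = 8 Mbps, leaving 37.
Order the clients by revenue per Mbps: Client T 24 > Client Z 14 > Client X 13 > Client C 6 > Client J 3 > Client Q 2.
Client T takes 14 more to reach its cap of 16 → 23 left.
Give Client Z 18 more to hit its cap of 20 → 5 left.
Client X has room for 18 more but only 5 remain, so it gets 5.
Total = 13×5 + 24×16 + 14×20 + 3×2 + 6×1 + 2×1 = 743.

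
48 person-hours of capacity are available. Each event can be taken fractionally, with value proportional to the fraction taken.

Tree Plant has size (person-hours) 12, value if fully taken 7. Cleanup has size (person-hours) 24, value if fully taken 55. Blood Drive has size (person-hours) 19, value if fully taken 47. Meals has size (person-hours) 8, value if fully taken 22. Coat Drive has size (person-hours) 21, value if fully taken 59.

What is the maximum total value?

128

Sort by value density: Coat Drive 59/21≈2.81, Meals 22/8≈2.75, Blood Drive 47/19≈2.47, Cleanup 55/24≈2.29, Tree Plant 7/12≈0.583.
All 21 person-hours of Coat Drive fit (value 59) — 27 remain.
Take all of Meals (8 person-hours, value 22) — 19 person-hours left.
All 19 person-hours of Blood Drive fit (value 47) — 0 remain.
Total value = 128.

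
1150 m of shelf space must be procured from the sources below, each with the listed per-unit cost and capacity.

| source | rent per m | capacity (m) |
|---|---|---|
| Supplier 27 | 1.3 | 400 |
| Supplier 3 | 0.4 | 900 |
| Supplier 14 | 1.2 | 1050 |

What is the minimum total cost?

660

Use sources in increasing cost order.
Take 900 from Supplier 3 at 0.4 — need 250 more.
Supplier 14 (1.2): take the remaining 250 — done.
Supplier 27: unused.
Cost = 900×0.4 + 250×1.2 = 660.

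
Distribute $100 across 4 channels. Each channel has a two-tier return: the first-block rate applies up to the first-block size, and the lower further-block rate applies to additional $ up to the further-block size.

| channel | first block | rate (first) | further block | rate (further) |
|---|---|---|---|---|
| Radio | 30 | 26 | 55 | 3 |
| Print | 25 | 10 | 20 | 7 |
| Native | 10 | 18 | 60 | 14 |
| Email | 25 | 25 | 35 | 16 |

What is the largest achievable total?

2145

Rank every tier by rate: Radio/first 26 > Email/first 25 > Native/first 18 > Email/second 16 > Native/second 14 > Print/first 10 > Print/second 7 > Radio/second 3.
Radio first at 26: fill all 30 ; 70 left.
Fill Email first block (25 at 25) ; 45 left.
Native first at 18: fill all 10 ; 35 left.
Fill Email second block (35 at 16) ; 0 left.
Total = 26×30 + 25×25 + 18×10 + 16×35 = 2145.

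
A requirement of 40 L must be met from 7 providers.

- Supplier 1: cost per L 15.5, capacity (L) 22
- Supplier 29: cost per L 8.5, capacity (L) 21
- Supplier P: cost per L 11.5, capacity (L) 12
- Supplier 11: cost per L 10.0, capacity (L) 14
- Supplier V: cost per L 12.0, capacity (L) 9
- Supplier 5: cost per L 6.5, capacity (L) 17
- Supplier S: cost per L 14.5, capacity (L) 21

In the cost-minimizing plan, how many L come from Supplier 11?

2

Fill from the cheapest provider first.
Supplier 5 at 6.5: take all 17 L ; 23 still needed.
Supplier 29 at 8.5: take all 21 L ; 2 still needed.
Take 2 from Supplier 11 at 10.0 to finish.
Supplier P, Supplier V, Supplier S, Supplier 1: unused.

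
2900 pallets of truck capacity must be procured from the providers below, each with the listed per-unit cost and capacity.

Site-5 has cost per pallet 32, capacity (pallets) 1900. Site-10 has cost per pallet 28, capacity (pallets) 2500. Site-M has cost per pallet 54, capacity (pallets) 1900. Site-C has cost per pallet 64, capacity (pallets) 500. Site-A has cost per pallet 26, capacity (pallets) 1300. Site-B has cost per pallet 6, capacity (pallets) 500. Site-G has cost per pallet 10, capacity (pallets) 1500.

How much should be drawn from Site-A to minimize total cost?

900

Fill from the cheapest provider first.
Site-B (6): use full 500 ; 2400 pallets to go.
Site-G at 10: take all 1500 pallets ; 900 still needed.
Take 900 from Site-A at 26 to finish.
Site-10, Site-5, Site-M, Site-C: unused.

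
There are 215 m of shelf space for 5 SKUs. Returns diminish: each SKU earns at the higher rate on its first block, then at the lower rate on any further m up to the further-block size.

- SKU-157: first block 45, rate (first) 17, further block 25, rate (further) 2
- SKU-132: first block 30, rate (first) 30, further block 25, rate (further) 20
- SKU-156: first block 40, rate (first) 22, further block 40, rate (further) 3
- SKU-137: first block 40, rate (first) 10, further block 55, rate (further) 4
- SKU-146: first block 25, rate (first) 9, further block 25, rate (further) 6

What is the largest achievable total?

3730

Order all 10 blocks by rate: SKU-132/first 30 > SKU-156/first 22 > SKU-132/second 20 > SKU-157/first 17 > SKU-137/first 10 > SKU-146/first 9 > SKU-146/second 6 > SKU-137/second 4 > SKU-156/second 3 > SKU-157/second 2.
SKU-132/first (30): +30 — 185 left.
SKU-156/first (22): +40 — 145 left.
SKU-132/second (20): +25 — 120 left.
SKU-157/first (17): +45 — 75 left.
Fill SKU-137 first block (40 at 10) — 35 left.
SKU-146 first at 9: fill all 25 — 10 left.
SKU-146/second: +10 of 25 at 6; pool empty.
Total = 30×30 + 22×40 + 20×25 + 17×45 + 10×40 + 9×25 + 6×10 = 3730.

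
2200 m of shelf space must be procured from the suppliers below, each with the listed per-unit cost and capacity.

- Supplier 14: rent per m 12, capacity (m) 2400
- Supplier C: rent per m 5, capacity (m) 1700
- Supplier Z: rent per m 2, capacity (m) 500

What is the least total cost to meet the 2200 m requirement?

Use suppliers in increasing cost order.
Supplier Z at 2: take all 500 m → 1700 still needed.
Take 1700 from Supplier C at 5 → need 0 more.
Supplier 14: unused.
Cost = 500×2 + 1700×5 = 9500.

9500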